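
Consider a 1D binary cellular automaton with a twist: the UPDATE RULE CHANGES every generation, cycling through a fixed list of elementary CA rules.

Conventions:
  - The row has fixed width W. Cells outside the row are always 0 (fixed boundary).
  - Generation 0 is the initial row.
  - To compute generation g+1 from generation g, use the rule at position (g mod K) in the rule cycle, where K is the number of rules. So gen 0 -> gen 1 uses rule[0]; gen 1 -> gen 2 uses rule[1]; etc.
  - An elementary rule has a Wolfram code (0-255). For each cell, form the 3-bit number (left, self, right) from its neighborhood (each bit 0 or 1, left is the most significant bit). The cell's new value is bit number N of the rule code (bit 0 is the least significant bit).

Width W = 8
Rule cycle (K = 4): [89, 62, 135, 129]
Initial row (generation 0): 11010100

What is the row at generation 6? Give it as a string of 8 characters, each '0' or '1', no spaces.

Answer: 10000110

Derivation:
Gen 0: 11010100
Gen 1 (rule 89): 11000011
Gen 2 (rule 62): 10100110
Gen 3 (rule 135): 10101000
Gen 4 (rule 129): 00000011
Gen 5 (rule 89): 11111011
Gen 6 (rule 62): 10000110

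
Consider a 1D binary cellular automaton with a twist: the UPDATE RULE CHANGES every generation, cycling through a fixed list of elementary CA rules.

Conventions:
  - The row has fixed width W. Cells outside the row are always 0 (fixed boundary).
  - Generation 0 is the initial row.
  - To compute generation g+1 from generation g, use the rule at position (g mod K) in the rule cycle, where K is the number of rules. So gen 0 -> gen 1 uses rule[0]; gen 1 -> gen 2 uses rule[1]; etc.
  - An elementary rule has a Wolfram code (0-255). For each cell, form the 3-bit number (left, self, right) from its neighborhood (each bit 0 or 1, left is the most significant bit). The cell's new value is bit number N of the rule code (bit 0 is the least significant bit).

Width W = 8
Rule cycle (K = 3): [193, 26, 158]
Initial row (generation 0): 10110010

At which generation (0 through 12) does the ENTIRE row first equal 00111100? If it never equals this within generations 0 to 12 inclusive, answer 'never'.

Answer: never

Derivation:
Gen 0: 10110010
Gen 1 (rule 193): 00010000
Gen 2 (rule 26): 00101000
Gen 3 (rule 158): 01101100
Gen 4 (rule 193): 00100101
Gen 5 (rule 26): 01011000
Gen 6 (rule 158): 11010100
Gen 7 (rule 193): 01000001
Gen 8 (rule 26): 10100010
Gen 9 (rule 158): 10110111
Gen 10 (rule 193): 00010011
Gen 11 (rule 26): 00101110
Gen 12 (rule 158): 01101101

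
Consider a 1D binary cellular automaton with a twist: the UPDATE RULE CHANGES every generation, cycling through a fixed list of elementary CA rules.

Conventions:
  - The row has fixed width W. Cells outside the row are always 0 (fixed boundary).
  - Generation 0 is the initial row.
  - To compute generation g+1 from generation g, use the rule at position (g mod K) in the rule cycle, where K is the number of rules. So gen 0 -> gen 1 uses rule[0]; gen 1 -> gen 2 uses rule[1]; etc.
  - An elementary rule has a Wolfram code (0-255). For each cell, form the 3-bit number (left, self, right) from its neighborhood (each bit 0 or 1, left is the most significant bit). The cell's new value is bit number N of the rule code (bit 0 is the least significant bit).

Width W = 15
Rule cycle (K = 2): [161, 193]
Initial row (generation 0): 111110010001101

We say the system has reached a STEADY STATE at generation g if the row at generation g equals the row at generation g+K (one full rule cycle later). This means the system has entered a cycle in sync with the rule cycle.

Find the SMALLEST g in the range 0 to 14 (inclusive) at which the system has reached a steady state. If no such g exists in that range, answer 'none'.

Answer: none

Derivation:
Gen 0: 111110010001101
Gen 1 (rule 161): 011100000100010
Gen 2 (rule 193): 001101110001000
Gen 3 (rule 161): 100010100100011
Gen 4 (rule 193): 001000000001001
Gen 5 (rule 161): 100011111100000
Gen 6 (rule 193): 001001111101111
Gen 7 (rule 161): 100000111010110
Gen 8 (rule 193): 001110011000010
Gen 9 (rule 161): 100100000011000
Gen 10 (rule 193): 000001111001011
Gen 11 (rule 161): 111100110000100
Gen 12 (rule 193): 011100010110001
Gen 13 (rule 161): 001001001000100
Gen 14 (rule 193): 100000000010001
Gen 15 (rule 161): 001111111000100
Gen 16 (rule 193): 100111111010001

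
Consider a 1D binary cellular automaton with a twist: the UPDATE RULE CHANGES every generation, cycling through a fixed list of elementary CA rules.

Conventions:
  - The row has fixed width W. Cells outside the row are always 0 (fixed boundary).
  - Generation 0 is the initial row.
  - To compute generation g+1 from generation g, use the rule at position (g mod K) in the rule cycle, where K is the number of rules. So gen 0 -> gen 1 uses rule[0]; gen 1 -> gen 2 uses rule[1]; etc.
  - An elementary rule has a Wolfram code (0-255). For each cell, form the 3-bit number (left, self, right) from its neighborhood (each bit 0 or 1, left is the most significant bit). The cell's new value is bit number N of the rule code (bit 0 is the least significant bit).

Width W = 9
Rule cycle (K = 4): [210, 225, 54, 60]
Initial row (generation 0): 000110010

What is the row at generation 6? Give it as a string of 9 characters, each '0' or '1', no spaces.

Answer: 000001010

Derivation:
Gen 0: 000110010
Gen 1 (rule 210): 001011101
Gen 2 (rule 225): 100101110
Gen 3 (rule 54): 111110001
Gen 4 (rule 60): 100001001
Gen 5 (rule 210): 010010110
Gen 6 (rule 225): 000001010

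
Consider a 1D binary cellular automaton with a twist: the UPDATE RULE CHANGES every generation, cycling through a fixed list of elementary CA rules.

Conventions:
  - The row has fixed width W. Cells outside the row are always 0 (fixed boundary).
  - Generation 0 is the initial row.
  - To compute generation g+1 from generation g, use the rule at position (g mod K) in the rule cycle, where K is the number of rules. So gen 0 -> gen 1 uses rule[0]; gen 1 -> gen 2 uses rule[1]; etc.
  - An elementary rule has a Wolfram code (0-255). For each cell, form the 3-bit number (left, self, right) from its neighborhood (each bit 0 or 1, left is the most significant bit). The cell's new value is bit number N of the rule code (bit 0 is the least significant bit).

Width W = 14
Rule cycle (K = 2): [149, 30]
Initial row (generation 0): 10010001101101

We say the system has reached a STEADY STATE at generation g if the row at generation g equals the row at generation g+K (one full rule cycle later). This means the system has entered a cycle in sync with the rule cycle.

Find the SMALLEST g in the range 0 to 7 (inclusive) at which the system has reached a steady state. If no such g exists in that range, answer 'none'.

Answer: 4

Derivation:
Gen 0: 10010001101101
Gen 1 (rule 149): 11011100000001
Gen 2 (rule 30): 10010010000011
Gen 3 (rule 149): 11011011111000
Gen 4 (rule 30): 10010010000100
Gen 5 (rule 149): 11011011110111
Gen 6 (rule 30): 10010010000100
Gen 7 (rule 149): 11011011110111
Gen 8 (rule 30): 10010010000100
Gen 9 (rule 149): 11011011110111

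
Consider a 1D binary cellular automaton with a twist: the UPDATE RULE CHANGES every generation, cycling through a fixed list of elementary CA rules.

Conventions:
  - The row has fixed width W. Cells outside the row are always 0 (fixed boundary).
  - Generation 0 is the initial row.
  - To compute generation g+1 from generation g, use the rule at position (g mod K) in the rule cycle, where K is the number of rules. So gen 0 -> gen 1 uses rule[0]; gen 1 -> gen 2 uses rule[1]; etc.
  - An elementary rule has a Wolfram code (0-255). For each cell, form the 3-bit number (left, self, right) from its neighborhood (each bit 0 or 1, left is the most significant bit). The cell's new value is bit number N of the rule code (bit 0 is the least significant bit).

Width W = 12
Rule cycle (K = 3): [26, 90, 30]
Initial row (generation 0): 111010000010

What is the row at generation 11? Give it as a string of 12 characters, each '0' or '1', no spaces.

Answer: 011011000100

Derivation:
Gen 0: 111010000010
Gen 1 (rule 26): 100001000101
Gen 2 (rule 90): 010010101000
Gen 3 (rule 30): 111110101100
Gen 4 (rule 26): 100000001010
Gen 5 (rule 90): 010000010001
Gen 6 (rule 30): 111000111011
Gen 7 (rule 26): 100101100010
Gen 8 (rule 90): 011001110101
Gen 9 (rule 30): 110111000101
Gen 10 (rule 26): 100100101000
Gen 11 (rule 90): 011011000100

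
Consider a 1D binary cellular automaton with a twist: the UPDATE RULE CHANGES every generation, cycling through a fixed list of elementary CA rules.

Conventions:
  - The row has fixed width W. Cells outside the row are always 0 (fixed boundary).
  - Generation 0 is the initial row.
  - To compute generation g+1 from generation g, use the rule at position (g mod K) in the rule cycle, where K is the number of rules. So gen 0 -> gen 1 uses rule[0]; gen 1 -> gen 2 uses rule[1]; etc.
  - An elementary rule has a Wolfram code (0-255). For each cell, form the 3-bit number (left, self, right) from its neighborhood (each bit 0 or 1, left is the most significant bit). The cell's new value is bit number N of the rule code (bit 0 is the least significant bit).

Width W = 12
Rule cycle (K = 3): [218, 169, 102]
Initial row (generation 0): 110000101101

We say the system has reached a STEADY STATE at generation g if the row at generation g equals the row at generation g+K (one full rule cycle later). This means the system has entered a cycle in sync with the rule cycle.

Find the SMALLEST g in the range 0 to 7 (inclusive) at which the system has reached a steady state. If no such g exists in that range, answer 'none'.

Gen 0: 110000101101
Gen 1 (rule 218): 111001001100
Gen 2 (rule 169): 110000001001
Gen 3 (rule 102): 010000011011
Gen 4 (rule 218): 101000111011
Gen 5 (rule 169): 010010110110
Gen 6 (rule 102): 110111011010
Gen 7 (rule 218): 110111011001
Gen 8 (rule 169): 101110110000
Gen 9 (rule 102): 110011010000
Gen 10 (rule 218): 111111001000

Answer: none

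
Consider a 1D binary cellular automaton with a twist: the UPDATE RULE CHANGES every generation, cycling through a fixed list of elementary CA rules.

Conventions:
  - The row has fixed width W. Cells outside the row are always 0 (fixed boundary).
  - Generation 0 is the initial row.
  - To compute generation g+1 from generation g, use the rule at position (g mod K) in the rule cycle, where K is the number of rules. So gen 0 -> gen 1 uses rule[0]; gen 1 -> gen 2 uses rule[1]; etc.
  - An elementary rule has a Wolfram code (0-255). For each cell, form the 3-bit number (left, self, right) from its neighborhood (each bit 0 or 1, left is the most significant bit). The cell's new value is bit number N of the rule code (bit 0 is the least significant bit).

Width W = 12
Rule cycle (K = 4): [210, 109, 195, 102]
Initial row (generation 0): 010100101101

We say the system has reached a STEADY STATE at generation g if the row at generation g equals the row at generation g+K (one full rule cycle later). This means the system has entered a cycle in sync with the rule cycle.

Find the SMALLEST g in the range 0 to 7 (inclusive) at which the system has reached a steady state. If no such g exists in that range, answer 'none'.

Gen 0: 010100101101
Gen 1 (rule 210): 100011000100
Gen 2 (rule 109): 101011010101
Gen 3 (rule 195): 000001000000
Gen 4 (rule 102): 000011000000
Gen 5 (rule 210): 000101100000
Gen 6 (rule 109): 110111101111
Gen 7 (rule 195): 010011100111
Gen 8 (rule 102): 110100101001
Gen 9 (rule 210): 010011000110
Gen 10 (rule 109): 010011010110
Gen 11 (rule 195): 100101000010

Answer: none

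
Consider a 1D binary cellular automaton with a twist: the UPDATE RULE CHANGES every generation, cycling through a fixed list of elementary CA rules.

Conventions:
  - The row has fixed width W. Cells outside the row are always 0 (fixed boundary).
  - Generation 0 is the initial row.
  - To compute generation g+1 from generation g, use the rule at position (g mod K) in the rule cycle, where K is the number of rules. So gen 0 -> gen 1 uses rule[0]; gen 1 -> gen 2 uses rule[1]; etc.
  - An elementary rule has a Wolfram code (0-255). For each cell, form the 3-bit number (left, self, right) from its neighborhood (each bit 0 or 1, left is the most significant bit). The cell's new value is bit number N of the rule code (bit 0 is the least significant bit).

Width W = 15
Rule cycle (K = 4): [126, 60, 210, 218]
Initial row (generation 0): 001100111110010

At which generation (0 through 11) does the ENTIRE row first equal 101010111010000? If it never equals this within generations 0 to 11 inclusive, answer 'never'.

Gen 0: 001100111110010
Gen 1 (rule 126): 011111100011111
Gen 2 (rule 60): 010000010010000
Gen 3 (rule 210): 101000101101000
Gen 4 (rule 218): 000101001100100
Gen 5 (rule 126): 001111111111110
Gen 6 (rule 60): 001000000000001
Gen 7 (rule 210): 010100000000010
Gen 8 (rule 218): 100010000000101
Gen 9 (rule 126): 110111000001111
Gen 10 (rule 60): 101100100001000
Gen 11 (rule 210): 000111010010100

Answer: never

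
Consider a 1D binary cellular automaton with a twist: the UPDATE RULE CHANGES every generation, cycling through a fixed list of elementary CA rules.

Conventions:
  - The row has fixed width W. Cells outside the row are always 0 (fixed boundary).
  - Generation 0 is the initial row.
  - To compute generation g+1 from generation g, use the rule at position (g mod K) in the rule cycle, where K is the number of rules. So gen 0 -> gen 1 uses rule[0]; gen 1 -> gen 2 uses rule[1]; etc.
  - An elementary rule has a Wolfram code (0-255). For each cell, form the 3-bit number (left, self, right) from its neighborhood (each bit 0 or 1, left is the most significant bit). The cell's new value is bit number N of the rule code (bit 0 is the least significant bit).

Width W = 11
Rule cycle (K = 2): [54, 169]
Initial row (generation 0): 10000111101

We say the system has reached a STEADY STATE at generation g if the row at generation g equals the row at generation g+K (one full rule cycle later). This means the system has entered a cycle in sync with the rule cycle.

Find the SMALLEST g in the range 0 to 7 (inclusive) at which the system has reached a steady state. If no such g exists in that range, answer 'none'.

Gen 0: 10000111101
Gen 1 (rule 54): 11001000011
Gen 2 (rule 169): 10000011010
Gen 3 (rule 54): 11000100111
Gen 4 (rule 169): 10010000110
Gen 5 (rule 54): 11111001001
Gen 6 (rule 169): 11110000000
Gen 7 (rule 54): 00001000000
Gen 8 (rule 169): 11100011111
Gen 9 (rule 54): 00010100000

Answer: none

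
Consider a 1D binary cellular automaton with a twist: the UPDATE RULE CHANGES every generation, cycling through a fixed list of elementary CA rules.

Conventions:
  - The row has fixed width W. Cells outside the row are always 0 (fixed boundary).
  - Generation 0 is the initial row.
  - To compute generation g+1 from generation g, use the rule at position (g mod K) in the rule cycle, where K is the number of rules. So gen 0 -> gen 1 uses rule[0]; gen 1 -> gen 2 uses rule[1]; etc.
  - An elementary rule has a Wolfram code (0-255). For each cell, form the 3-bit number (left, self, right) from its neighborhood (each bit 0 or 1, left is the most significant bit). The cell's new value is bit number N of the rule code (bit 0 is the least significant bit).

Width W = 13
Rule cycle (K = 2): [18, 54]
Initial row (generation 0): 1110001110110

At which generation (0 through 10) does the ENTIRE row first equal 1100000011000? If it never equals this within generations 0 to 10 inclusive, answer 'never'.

Gen 0: 1110001110110
Gen 1 (rule 18): 0001010000001
Gen 2 (rule 54): 0011111000011
Gen 3 (rule 18): 0100000100100
Gen 4 (rule 54): 1110001111110
Gen 5 (rule 18): 0001010000001
Gen 6 (rule 54): 0011111000011
Gen 7 (rule 18): 0100000100100
Gen 8 (rule 54): 1110001111110
Gen 9 (rule 18): 0001010000001
Gen 10 (rule 54): 0011111000011

Answer: never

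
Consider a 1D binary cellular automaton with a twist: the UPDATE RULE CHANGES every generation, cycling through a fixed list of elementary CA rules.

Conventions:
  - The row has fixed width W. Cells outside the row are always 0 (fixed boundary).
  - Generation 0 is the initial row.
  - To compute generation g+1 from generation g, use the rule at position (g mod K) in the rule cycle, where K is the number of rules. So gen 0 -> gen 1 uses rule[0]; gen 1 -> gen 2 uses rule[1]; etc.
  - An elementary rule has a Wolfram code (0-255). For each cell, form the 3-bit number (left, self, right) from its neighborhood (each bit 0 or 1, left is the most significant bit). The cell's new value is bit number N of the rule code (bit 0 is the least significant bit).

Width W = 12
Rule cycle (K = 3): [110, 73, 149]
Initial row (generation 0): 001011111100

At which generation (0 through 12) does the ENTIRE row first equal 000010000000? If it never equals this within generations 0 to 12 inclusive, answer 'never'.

Gen 0: 001011111100
Gen 1 (rule 110): 011110000100
Gen 2 (rule 73): 010010110001
Gen 3 (rule 149): 011010001101
Gen 4 (rule 110): 111110011111
Gen 5 (rule 73): 100010010001
Gen 6 (rule 149): 111011011101
Gen 7 (rule 110): 101111110111
Gen 8 (rule 73): 001000010101
Gen 9 (rule 149): 101111010101
Gen 10 (rule 110): 111001111111
Gen 11 (rule 73): 101001000001
Gen 12 (rule 149): 101101111101

Answer: never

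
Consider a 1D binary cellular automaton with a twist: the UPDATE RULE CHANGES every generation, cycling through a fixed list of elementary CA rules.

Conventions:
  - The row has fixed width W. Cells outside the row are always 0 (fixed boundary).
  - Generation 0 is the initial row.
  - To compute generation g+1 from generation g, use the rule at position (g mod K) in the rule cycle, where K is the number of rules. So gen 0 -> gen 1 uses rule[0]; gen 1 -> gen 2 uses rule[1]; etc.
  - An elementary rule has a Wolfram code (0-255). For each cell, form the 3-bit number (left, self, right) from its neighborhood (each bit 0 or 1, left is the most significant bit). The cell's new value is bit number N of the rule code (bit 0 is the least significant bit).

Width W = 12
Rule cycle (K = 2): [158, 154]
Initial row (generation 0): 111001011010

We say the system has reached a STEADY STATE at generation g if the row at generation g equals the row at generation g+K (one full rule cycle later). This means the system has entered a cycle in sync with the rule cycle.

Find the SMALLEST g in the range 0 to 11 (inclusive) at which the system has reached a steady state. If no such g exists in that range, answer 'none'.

Answer: none

Derivation:
Gen 0: 111001011010
Gen 1 (rule 158): 110111010011
Gen 2 (rule 154): 100110001110
Gen 3 (rule 158): 111101011101
Gen 4 (rule 154): 111000011000
Gen 5 (rule 158): 110100110100
Gen 6 (rule 154): 100011100010
Gen 7 (rule 158): 110111010111
Gen 8 (rule 154): 100110000110
Gen 9 (rule 158): 111101001101
Gen 10 (rule 154): 111000111000
Gen 11 (rule 158): 110101110100
Gen 12 (rule 154): 100001100010
Gen 13 (rule 158): 110011010111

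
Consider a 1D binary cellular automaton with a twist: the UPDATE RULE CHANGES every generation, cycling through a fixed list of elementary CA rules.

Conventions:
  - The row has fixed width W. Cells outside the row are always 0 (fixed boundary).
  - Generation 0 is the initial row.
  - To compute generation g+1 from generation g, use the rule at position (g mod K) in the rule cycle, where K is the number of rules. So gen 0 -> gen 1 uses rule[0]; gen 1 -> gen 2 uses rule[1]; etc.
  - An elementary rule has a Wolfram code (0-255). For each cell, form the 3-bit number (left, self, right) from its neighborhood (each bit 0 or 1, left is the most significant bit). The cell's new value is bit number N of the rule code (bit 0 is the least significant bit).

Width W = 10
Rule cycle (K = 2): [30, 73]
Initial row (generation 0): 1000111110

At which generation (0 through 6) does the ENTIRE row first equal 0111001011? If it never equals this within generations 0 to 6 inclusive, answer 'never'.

Answer: never

Derivation:
Gen 0: 1000111110
Gen 1 (rule 30): 1101100001
Gen 2 (rule 73): 1101101100
Gen 3 (rule 30): 1001001010
Gen 4 (rule 73): 0000000000
Gen 5 (rule 30): 0000000000
Gen 6 (rule 73): 1111111111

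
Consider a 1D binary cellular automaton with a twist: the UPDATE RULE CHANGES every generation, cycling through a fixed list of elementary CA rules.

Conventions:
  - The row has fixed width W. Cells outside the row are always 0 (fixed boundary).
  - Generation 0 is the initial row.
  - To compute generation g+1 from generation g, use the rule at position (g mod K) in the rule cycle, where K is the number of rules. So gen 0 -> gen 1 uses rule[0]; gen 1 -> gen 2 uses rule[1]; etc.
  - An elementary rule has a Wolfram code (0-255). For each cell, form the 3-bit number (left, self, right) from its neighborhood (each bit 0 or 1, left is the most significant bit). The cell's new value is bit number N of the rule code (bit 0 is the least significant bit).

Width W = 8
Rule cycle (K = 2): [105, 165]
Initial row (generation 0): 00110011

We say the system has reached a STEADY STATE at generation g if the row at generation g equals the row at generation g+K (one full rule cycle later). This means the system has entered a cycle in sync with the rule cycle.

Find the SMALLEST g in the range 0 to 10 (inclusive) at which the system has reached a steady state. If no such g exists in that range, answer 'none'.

Gen 0: 00110011
Gen 1 (rule 105): 10110011
Gen 2 (rule 165): 11000000
Gen 3 (rule 105): 11011111
Gen 4 (rule 165): 00101110
Gen 5 (rule 105): 10011010
Gen 6 (rule 165): 10000110
Gen 7 (rule 105): 00110110
Gen 8 (rule 165): 10001000
Gen 9 (rule 105): 00100011
Gen 10 (rule 165): 10101000
Gen 11 (rule 105): 01010011
Gen 12 (rule 165): 01110000

Answer: none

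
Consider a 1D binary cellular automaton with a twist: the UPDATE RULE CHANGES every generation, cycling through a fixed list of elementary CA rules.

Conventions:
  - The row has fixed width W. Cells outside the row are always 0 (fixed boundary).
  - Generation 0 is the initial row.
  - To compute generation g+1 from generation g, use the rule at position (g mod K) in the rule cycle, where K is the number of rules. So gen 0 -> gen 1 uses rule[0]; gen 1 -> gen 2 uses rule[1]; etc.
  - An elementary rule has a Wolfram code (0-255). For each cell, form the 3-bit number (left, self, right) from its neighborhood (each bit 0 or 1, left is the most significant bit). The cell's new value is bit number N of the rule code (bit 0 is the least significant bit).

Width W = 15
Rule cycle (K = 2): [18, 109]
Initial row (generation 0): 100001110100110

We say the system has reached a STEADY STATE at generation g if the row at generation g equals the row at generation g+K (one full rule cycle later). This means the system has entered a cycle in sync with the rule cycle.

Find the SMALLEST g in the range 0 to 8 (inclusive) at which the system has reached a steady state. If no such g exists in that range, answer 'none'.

Gen 0: 100001110100110
Gen 1 (rule 18): 010010000011001
Gen 2 (rule 109): 010010111011001
Gen 3 (rule 18): 101100000000110
Gen 4 (rule 109): 111101111110110
Gen 5 (rule 18): 000000000000001
Gen 6 (rule 109): 111111111111101
Gen 7 (rule 18): 000000000000000
Gen 8 (rule 109): 111111111111111
Gen 9 (rule 18): 000000000000000
Gen 10 (rule 109): 111111111111111

Answer: 7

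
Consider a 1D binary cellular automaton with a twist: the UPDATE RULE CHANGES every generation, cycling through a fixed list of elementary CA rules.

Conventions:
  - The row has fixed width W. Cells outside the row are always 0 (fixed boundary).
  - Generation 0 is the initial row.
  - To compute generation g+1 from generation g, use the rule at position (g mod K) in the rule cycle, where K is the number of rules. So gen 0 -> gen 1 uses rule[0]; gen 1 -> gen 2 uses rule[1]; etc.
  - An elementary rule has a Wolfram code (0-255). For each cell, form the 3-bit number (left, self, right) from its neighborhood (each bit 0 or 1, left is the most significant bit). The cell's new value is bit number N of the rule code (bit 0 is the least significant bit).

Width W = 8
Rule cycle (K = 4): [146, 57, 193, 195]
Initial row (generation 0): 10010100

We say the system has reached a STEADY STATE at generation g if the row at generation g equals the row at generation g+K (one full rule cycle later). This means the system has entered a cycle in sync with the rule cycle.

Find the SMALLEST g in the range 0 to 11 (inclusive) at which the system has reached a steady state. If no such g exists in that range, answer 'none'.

Answer: none

Derivation:
Gen 0: 10010100
Gen 1 (rule 146): 01100010
Gen 2 (rule 57): 01011001
Gen 3 (rule 193): 00001000
Gen 4 (rule 195): 11110011
Gen 5 (rule 146): 01101100
Gen 6 (rule 57): 01011011
Gen 7 (rule 193): 00001001
Gen 8 (rule 195): 11110010
Gen 9 (rule 146): 01101101
Gen 10 (rule 57): 01011010
Gen 11 (rule 193): 00001000
Gen 12 (rule 195): 11110011
Gen 13 (rule 146): 01101100
Gen 14 (rule 57): 01011011
Gen 15 (rule 193): 00001001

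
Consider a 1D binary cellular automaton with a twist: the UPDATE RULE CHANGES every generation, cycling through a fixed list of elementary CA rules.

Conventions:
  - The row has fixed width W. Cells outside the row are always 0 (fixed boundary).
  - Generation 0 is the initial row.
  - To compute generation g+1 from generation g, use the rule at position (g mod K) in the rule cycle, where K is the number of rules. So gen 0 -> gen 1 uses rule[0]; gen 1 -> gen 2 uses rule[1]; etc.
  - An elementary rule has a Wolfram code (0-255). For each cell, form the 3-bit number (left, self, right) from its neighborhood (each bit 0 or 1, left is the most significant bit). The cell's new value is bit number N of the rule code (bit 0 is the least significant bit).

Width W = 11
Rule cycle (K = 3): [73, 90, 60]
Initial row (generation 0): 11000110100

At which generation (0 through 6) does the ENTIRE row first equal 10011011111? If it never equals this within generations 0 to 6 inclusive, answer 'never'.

Answer: never

Derivation:
Gen 0: 11000110100
Gen 1 (rule 73): 11010110001
Gen 2 (rule 90): 11000111010
Gen 3 (rule 60): 10100100111
Gen 4 (rule 73): 00000000101
Gen 5 (rule 90): 00000001000
Gen 6 (rule 60): 00000001100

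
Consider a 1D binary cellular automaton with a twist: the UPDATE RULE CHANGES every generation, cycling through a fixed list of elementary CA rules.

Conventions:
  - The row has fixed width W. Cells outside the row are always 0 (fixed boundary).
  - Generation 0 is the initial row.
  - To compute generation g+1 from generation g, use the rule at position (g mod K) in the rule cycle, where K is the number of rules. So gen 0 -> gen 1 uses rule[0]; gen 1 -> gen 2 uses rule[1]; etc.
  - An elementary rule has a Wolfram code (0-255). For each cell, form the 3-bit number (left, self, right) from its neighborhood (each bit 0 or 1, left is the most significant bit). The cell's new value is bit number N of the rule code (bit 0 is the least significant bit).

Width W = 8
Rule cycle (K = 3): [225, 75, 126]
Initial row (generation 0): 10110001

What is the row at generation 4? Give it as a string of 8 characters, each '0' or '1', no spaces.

Answer: 01011001

Derivation:
Gen 0: 10110001
Gen 1 (rule 225): 01010100
Gen 2 (rule 75): 10000001
Gen 3 (rule 126): 11000011
Gen 4 (rule 225): 01011001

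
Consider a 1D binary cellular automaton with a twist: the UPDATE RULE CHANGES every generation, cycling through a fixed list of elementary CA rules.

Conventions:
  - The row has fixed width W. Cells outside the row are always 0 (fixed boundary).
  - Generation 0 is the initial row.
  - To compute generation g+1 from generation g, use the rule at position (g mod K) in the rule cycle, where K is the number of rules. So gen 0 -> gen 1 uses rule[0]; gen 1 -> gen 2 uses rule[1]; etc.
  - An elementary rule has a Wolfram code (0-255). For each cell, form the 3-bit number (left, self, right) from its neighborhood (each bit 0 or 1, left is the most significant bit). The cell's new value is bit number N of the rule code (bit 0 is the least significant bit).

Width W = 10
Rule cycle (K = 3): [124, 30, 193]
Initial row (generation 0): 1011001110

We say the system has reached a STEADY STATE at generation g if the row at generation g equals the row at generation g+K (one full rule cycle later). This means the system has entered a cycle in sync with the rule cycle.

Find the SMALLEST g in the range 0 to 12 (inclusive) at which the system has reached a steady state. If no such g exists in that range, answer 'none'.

Answer: 7

Derivation:
Gen 0: 1011001110
Gen 1 (rule 124): 1111101011
Gen 2 (rule 30): 1000001010
Gen 3 (rule 193): 0011100000
Gen 4 (rule 124): 0010110000
Gen 5 (rule 30): 0110101000
Gen 6 (rule 193): 0010000011
Gen 7 (rule 124): 0011000011
Gen 8 (rule 30): 0110100110
Gen 9 (rule 193): 0010000010
Gen 10 (rule 124): 0011000011
Gen 11 (rule 30): 0110100110
Gen 12 (rule 193): 0010000010
Gen 13 (rule 124): 0011000011
Gen 14 (rule 30): 0110100110
Gen 15 (rule 193): 0010000010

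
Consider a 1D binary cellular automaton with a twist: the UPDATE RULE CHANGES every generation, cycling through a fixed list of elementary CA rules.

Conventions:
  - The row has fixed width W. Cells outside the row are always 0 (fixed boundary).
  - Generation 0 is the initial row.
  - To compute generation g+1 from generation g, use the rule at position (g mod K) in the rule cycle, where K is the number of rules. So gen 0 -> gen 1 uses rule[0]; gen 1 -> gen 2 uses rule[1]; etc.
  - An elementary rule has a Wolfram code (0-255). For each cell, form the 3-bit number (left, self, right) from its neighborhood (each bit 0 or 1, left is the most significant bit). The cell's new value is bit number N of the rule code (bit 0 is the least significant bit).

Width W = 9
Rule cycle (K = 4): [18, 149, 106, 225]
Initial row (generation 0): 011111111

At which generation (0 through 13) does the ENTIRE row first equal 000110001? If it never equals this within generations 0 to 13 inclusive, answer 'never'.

Answer: never

Derivation:
Gen 0: 011111111
Gen 1 (rule 18): 100000000
Gen 2 (rule 149): 111111111
Gen 3 (rule 106): 100000001
Gen 4 (rule 225): 001111100
Gen 5 (rule 18): 010000010
Gen 6 (rule 149): 011111011
Gen 7 (rule 106): 110001111
Gen 8 (rule 225): 010100111
Gen 9 (rule 18): 100011000
Gen 10 (rule 149): 111000111
Gen 11 (rule 106): 101001101
Gen 12 (rule 225): 010000110
Gen 13 (rule 18): 101001001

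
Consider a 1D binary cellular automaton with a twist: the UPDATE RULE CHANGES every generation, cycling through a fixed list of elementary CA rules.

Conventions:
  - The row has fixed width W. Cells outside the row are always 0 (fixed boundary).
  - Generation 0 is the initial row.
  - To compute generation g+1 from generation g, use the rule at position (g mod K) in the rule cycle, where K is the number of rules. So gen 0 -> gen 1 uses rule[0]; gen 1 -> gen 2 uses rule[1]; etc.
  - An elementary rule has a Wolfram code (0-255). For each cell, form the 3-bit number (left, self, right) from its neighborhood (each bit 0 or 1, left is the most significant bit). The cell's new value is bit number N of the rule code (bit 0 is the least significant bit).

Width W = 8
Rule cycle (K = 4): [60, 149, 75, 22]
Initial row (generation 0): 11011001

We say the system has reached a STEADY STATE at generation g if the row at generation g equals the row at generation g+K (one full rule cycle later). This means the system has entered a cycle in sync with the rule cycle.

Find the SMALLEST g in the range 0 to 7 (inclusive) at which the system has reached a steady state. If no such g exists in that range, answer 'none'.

Answer: none

Derivation:
Gen 0: 11011001
Gen 1 (rule 60): 10110101
Gen 2 (rule 149): 10000101
Gen 3 (rule 75): 00111000
Gen 4 (rule 22): 01000100
Gen 5 (rule 60): 01100110
Gen 6 (rule 149): 00010001
Gen 7 (rule 75): 11100110
Gen 8 (rule 22): 00011001
Gen 9 (rule 60): 00010101
Gen 10 (rule 149): 11010101
Gen 11 (rule 75): 11000000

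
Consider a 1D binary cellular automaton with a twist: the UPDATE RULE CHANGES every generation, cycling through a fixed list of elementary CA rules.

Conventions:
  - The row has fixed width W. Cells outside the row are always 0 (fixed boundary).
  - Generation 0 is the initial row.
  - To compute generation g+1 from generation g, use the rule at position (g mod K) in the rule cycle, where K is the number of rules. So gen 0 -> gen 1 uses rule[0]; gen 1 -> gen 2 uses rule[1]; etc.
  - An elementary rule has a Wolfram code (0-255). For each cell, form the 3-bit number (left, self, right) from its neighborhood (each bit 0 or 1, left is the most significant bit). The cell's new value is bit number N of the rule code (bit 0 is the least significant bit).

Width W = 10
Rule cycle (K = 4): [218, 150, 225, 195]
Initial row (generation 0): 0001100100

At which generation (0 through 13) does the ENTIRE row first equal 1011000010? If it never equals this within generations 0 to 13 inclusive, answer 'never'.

Gen 0: 0001100100
Gen 1 (rule 218): 0011111010
Gen 2 (rule 150): 0101110011
Gen 3 (rule 225): 0010110001
Gen 4 (rule 195): 1100010110
Gen 5 (rule 218): 1110100111
Gen 6 (rule 150): 0100111010
Gen 7 (rule 225): 0000011100
Gen 8 (rule 195): 1111101101
Gen 9 (rule 218): 1111101100
Gen 10 (rule 150): 0111000010
Gen 11 (rule 225): 0011011000
Gen 12 (rule 195): 1101001011
Gen 13 (rule 218): 1100110011

Answer: never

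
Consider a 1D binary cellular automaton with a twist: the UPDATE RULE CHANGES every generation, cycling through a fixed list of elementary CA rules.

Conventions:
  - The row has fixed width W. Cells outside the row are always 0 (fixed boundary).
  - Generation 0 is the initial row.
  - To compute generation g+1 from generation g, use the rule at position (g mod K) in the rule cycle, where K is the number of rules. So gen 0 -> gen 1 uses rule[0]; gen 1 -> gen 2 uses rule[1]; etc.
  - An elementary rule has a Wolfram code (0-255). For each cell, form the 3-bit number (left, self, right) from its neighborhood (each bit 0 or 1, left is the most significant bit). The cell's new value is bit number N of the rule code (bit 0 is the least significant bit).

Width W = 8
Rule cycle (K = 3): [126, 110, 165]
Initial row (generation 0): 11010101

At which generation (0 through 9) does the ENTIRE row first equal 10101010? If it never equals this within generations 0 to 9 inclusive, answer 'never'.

Gen 0: 11010101
Gen 1 (rule 126): 11111111
Gen 2 (rule 110): 10000001
Gen 3 (rule 165): 10111101
Gen 4 (rule 126): 11100111
Gen 5 (rule 110): 10101101
Gen 6 (rule 165): 11110011
Gen 7 (rule 126): 10011111
Gen 8 (rule 110): 10110001
Gen 9 (rule 165): 11000101

Answer: never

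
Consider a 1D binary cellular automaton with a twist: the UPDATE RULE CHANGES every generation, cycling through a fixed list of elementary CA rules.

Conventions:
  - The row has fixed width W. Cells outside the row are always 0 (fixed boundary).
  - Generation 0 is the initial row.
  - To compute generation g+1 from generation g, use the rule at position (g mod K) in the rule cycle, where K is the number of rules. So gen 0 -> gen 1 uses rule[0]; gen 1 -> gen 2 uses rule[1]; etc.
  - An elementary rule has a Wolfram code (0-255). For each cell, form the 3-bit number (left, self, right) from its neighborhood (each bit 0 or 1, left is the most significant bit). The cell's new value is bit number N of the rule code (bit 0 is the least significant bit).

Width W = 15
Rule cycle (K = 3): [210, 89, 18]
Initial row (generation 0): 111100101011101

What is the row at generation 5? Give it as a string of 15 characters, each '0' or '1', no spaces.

Answer: 111100111111111

Derivation:
Gen 0: 111100101011101
Gen 1 (rule 210): 011111000001100
Gen 2 (rule 89): 010001111101111
Gen 3 (rule 18): 101010000000000
Gen 4 (rule 210): 000001000000000
Gen 5 (rule 89): 111100111111111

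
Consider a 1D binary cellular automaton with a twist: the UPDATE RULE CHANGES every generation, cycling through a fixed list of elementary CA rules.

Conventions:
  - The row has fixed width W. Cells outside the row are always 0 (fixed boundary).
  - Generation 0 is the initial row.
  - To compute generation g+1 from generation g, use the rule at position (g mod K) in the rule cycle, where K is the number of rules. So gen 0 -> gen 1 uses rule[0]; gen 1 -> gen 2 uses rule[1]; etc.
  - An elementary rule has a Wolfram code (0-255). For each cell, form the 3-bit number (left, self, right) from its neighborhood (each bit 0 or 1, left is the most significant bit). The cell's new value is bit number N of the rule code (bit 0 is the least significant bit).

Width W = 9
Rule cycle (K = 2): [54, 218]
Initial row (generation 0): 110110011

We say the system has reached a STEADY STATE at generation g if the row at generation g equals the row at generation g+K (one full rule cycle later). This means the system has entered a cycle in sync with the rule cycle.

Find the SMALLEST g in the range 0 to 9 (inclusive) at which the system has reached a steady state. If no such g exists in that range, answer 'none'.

Gen 0: 110110011
Gen 1 (rule 54): 001001100
Gen 2 (rule 218): 010111110
Gen 3 (rule 54): 111000001
Gen 4 (rule 218): 111100010
Gen 5 (rule 54): 000010111
Gen 6 (rule 218): 000100111
Gen 7 (rule 54): 001111000
Gen 8 (rule 218): 011111100
Gen 9 (rule 54): 100000010
Gen 10 (rule 218): 010000101
Gen 11 (rule 54): 111001111

Answer: none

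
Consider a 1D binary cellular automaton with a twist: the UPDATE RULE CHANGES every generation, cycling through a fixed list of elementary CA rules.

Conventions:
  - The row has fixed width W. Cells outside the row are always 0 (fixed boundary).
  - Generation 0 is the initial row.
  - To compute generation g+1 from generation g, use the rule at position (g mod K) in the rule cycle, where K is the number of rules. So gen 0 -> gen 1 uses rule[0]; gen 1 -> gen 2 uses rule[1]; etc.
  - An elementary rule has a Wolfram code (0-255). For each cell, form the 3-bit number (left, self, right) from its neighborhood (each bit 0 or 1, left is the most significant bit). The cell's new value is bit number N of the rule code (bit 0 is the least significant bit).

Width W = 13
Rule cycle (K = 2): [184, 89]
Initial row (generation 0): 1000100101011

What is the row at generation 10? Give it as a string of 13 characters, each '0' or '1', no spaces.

Answer: 0110010010111

Derivation:
Gen 0: 1000100101011
Gen 1 (rule 184): 0100010010110
Gen 2 (rule 89): 0011001000111
Gen 3 (rule 184): 0010100100110
Gen 4 (rule 89): 1000010010111
Gen 5 (rule 184): 0100001001110
Gen 6 (rule 89): 0011100101011
Gen 7 (rule 184): 0011010010110
Gen 8 (rule 89): 1011001000111
Gen 9 (rule 184): 0110100100110
Gen 10 (rule 89): 0110010010111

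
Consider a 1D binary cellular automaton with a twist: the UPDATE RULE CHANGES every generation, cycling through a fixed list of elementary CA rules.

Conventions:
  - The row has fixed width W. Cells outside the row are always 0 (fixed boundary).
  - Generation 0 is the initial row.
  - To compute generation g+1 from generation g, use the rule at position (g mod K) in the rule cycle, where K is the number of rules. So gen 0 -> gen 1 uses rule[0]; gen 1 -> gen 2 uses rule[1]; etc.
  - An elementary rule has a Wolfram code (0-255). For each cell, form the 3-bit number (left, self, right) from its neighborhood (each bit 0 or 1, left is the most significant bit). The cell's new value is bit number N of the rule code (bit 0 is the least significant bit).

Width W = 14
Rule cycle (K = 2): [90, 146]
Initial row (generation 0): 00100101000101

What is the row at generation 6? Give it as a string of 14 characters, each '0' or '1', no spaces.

Answer: 01001001010101

Derivation:
Gen 0: 00100101000101
Gen 1 (rule 90): 01011000101000
Gen 2 (rule 146): 10000101000100
Gen 3 (rule 90): 01001000101010
Gen 4 (rule 146): 10110101000001
Gen 5 (rule 90): 00110000100010
Gen 6 (rule 146): 01001001010101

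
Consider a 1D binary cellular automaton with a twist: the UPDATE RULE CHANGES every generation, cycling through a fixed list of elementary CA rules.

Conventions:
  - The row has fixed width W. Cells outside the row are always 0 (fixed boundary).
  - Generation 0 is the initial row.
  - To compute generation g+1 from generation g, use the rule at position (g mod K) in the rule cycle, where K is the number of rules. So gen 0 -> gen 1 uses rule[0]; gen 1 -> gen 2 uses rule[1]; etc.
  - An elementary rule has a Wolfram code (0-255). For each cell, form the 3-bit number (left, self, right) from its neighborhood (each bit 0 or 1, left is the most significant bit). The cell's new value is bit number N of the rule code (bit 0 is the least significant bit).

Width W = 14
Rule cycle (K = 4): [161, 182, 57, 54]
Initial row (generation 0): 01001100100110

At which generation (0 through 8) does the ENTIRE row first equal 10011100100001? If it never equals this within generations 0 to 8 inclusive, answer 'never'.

Answer: never

Derivation:
Gen 0: 01001100100110
Gen 1 (rule 161): 00000000000000
Gen 2 (rule 182): 00000000000000
Gen 3 (rule 57): 11111111111111
Gen 4 (rule 54): 00000000000000
Gen 5 (rule 161): 11111111111111
Gen 6 (rule 182): 01111111111110
Gen 7 (rule 57): 01000000000001
Gen 8 (rule 54): 11100000000011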